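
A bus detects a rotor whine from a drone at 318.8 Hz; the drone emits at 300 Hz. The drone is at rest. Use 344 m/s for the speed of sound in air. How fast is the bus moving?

f' > f, so the bus is approaching.
f' = f · (v + v_o)/v ⇒ v_o = v · |f'/f − 1|.
v_o = 344 × |318.8/300 − 1| = 344 × 0.06267 ≈ 21.6 m/s.

21.6 m/s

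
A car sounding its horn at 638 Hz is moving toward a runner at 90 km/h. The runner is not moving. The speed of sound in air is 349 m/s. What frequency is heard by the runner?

90 km/h = 25 m/s.
Only the source moves, toward the listener, so f' = f · v/(v − v_s).
f' = 638 × 349/(349 − 25) = 638 × 349/324 ≈ 687 Hz.

687 Hz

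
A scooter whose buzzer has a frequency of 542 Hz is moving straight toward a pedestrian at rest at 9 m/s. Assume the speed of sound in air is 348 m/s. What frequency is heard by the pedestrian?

Moving source, stationary observer: f' = f · v/(v − v_s) since the source is approaching.
f' = 542 × 348/(348 − 9) = 542 × 348/339 ≈ 556 Hz.

556 Hz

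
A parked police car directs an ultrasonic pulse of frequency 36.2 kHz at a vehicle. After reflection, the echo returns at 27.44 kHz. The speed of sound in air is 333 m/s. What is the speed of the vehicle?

Double Doppler shift off a moving reflector: f₂ = f₀ · (v + u)/(v − u) (u > 0 toward emitter).
Rearranging, u = v · (f₂ − f₀)/(f₂ + f₀) = 333 × -8.76/63.64 ≈ -46 m/s.
So the vehicle is moving at 46 m/s away from the emitter.

46 m/s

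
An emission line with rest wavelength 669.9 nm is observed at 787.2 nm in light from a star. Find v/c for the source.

0.160

λ'/λ₀ = 1.1751 > 1 (redshift), so the source is receding.
λ'/λ₀ = √((1 + β)/(1 − β)) for a receding source ⇒ β = (r² − 1)/(r² + 1) with r = λ'/λ₀.
β = (1.3809 − 1)/(1.3809 + 1) ≈ 0.160.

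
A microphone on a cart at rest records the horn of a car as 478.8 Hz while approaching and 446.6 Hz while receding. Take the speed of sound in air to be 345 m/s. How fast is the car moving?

12.0 m/s

f₁/f₂ = (v + v_s)/(v − v_s), so v_s = v · (f₁ − f₂)/(f₁ + f₂).
v_s = 345 × (478.8 − 446.6)/(478.8 + 446.6) = 345 × 32.2/925.4 ≈ 12.0 m/s.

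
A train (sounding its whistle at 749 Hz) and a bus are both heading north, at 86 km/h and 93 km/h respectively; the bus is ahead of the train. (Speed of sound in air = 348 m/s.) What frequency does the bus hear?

745 Hz

86 km/h = 23.89 m/s; 93 km/h = 25.83 m/s.
The bus is ahead, so the train is moving toward it while the bus is moving away from the train.
General Doppler shift: f' = f · (v − v_o)/(v − v_s).
f' = 749 × (348 − 25.83)/(348 − 23.89) = 749 × 322.17/324.11 ≈ 745 Hz.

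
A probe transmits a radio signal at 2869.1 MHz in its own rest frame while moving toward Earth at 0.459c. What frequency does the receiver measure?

Relativistic Doppler for frequency: f' = f₀ · √((1 + β)/(1 − β)).
f' = 2869.1 × √(1.4590/0.5410) = 2869.1 × 1.64221 ≈ 4711.7 MHz.

4711.7 MHz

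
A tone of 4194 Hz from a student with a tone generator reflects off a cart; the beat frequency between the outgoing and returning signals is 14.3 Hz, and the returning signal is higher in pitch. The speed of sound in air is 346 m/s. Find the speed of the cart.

0.59 m/s

Double Doppler shift off a moving reflector: f₂ = f₀ · (v + u)/(v − u) (u > 0 toward emitter).
Returning signal is higher, so f₂ = f₀ + Δf = 4194 + 14.3 = 4208.3 Hz.
Rearranging, u = v · (f₂ − f₀)/(f₂ + f₀) = 346 × 14.3/8402.3 ≈ 0.59 m/s.
So the cart is moving at 0.59 m/s toward the emitter.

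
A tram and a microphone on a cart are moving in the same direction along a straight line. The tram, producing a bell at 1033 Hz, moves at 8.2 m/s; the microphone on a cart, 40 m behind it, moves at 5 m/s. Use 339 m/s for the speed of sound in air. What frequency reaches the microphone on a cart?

1023 Hz

The microphone on a cart is behind, so the tram is moving away from it while the microphone on a cart is moving toward the tram.
With source receding and observer approaching, f' = f · (v + v_o)/(v + v_s).
f' = 1033 × (339 + 5)/(339 + 8.2) = 1033 × 344/347.2 ≈ 1023 Hz.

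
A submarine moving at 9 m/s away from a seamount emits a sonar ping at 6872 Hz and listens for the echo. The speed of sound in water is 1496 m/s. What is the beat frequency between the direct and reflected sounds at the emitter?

The seamount receives the sound from a moving source: f₁ = f₀ · v/(v + v_e) = 6872 × 1496/1505 ≈ 6830.9 Hz.
On the return leg the submarine is a moving observer: f₂ = f₁ · (v − v_e)/v = 6830.9 × 1487/1496 ≈ 6789.8 Hz.
Equivalently f₂ = f₀ · (v − v_e)/(v + v_e).
Beat against the emitted tone: |f₂ − f₀| = 2v_e·f₀/(v + v_e) = 2 × 9 × 6872/1505 ≈ 82 Hz.

82 Hz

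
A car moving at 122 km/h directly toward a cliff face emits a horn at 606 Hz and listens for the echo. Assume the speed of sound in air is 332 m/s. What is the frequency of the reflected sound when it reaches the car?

744 Hz

122 km/h = 33.89 m/s.
The cliff face receives the sound from a moving source: f₁ = f₀ · v/(v − v_e) = 606 × 332/298.11 ≈ 675 Hz.
On the return leg the car is a moving observer: f₂ = f₁ · (v + v_e)/v = 675 × 365.89/332 ≈ 744 Hz.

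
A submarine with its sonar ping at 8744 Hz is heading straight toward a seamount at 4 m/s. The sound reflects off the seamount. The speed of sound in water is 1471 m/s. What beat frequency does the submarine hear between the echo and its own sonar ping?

The seamount receives the sound from a moving source: f₁ = f₀ · v/(v − v_e) = 8744 × 1471/1467 ≈ 8767.8 Hz.
On the return leg the submarine is a moving observer: f₂ = f₁ · (v + v_e)/v = 8767.8 × 1475/1471 ≈ 8791.7 Hz.
Equivalently f₂ = f₀ · (v + v_e)/(v − v_e).
Beat against the emitted tone: |f₂ − f₀| = 2v_e·f₀/(v − v_e) = 2 × 4 × 8744/1467 ≈ 47.7 Hz.

47.7 Hz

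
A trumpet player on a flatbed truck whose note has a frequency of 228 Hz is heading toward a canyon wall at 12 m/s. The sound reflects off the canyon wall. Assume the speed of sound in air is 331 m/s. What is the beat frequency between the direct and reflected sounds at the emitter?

The canyon wall receives the sound from a moving source: f₁ = f₀ · v/(v − v_e) = 228 × 331/319 ≈ 236.58 Hz.
On the return leg the trumpet player on a flatbed truck is a moving observer: f₂ = f₁ · (v + v_e)/v = 236.58 × 343/331 ≈ 245.15 Hz.
Equivalently f₂ = f₀ · (v + v_e)/(v − v_e).
Beat against the emitted tone: |f₂ − f₀| = 2v_e·f₀/(v − v_e) = 2 × 12 × 228/319 ≈ 17.2 Hz.

17.2 Hz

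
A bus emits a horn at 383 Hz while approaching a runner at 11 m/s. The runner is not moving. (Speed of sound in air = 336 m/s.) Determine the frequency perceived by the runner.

396 Hz

Only the source moves, toward the listener, so f' = f · v/(v − v_s).
f' = 383 × 336/(336 − 11) = 383 × 336/325 ≈ 396 Hz.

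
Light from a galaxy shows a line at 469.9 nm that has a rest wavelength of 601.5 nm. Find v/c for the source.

λ'/λ₀ = 0.7812 < 1 (blueshift), so the source is approaching.
λ'/λ₀ = √((1 − β)/(1 + β)) for an approaching source ⇒ β = (1 − r²)/(1 + r²) with r = λ'/λ₀.
β = (1 − 0.6103)/(1 + 0.6103) ≈ 0.242.

0.242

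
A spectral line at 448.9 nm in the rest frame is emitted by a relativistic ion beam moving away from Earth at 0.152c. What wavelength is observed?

Relativistic Doppler for wavelength: λ' = λ₀ · √((1 + β)/(1 − β)).
λ' = 448.9 × √(1.1520/0.8480) = 448.9 × 1.16554 ≈ 523.2 nm.

523.2 nm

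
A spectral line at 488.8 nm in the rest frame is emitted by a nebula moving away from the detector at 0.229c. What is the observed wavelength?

617.1 nm

Relativistic Doppler for wavelength: λ' = λ₀ · √((1 + β)/(1 − β)).
λ' = 488.8 × √(1.2290/0.7710) = 488.8 × 1.26255 ≈ 617.1 nm.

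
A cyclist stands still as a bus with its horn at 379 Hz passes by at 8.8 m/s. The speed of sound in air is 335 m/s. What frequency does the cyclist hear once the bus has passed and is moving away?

Receding: f₂ = f · v/(v + v_s) = 379 × 335/343.8 ≈ 369 Hz.

369 Hz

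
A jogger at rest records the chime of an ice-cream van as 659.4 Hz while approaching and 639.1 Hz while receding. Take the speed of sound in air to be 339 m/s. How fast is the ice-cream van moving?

5.3 m/s

f₁/f₂ = (v + v_s)/(v − v_s), so v_s = v · (f₁ − f₂)/(f₁ + f₂).
v_s = 339 × (659.4 − 639.1)/(659.4 + 639.1) = 339 × 20.3/1298.5 ≈ 5.3 m/s.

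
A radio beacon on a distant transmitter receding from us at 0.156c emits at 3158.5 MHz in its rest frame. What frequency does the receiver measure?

2698.8 MHz

Relativistic Doppler for frequency: f' = f₀ · √((1 − β)/(1 + β)).
f' = 3158.5 × √(0.8440/1.1560) = 3158.5 × 0.85446 ≈ 2698.8 MHz.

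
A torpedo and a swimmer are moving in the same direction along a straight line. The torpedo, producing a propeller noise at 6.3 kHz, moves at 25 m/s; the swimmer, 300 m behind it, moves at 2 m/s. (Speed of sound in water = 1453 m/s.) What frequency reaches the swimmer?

The swimmer is behind, so the torpedo is moving away from it while the swimmer is moving toward the torpedo.
With source receding and observer approaching, f' = f · (v + v_o)/(v + v_s).
f' = 6.3 × (1453 + 2)/(1453 + 25) = 6.3 × 1455/1478 ≈ 6.20 kHz.

6.20 kHz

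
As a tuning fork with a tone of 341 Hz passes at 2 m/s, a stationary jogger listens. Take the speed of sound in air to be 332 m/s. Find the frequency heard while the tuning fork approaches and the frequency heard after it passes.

Approaching: f₁ = f · v/(v − v_s) = 341 × 332/330 ≈ 343 Hz.
Receding: f₂ = f · v/(v + v_s) = 341 × 332/334 ≈ 339 Hz.

343 Hz approaching; 339 Hz receding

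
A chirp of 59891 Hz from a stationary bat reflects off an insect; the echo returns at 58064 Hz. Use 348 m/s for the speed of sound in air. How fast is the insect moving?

Double Doppler shift off a moving reflector: f₂ = f₀ · (v + u)/(v − u) (u > 0 toward emitter).
Rearranging, u = v · (f₂ − f₀)/(f₂ + f₀) = 348 × -1827/117955 ≈ -5.4 m/s.
So the insect is moving at 5.4 m/s away from the emitter.

5.4 m/s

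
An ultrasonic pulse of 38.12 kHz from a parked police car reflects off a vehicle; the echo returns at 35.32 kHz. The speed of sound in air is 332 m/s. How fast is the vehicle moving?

12.7 m/s

Double Doppler shift off a moving reflector: f₂ = f₀ · (v + u)/(v − u) (u > 0 toward emitter).
Rearranging, u = v · (f₂ − f₀)/(f₂ + f₀) = 332 × -2.80/73.44 ≈ -12.7 m/s.
So the vehicle is moving at 12.7 m/s away from the emitter.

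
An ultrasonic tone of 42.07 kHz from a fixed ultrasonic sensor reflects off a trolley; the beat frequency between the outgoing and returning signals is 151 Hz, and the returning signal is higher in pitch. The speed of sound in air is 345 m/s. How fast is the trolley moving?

0.62 m/s

Double Doppler shift off a moving reflector: f₂ = f₀ · (v + u)/(v − u) (u > 0 toward emitter).
Returning signal is higher, so f₂ = f₀ + Δf = 42070 + 151 = 42221 Hz.
Rearranging, u = v · (f₂ − f₀)/(f₂ + f₀) = 345 × 151/84291 ≈ 0.62 m/s.
So the trolley is moving at 0.62 m/s toward the emitter.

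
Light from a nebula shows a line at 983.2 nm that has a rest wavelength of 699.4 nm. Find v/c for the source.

0.328

λ'/λ₀ = 1.4058 > 1 (redshift), so the source is receding.
λ'/λ₀ = √((1 + β)/(1 − β)) for a receding source ⇒ β = (r² − 1)/(r² + 1) with r = λ'/λ₀.
β = (1.9762 − 1)/(1.9762 + 1) ≈ 0.328.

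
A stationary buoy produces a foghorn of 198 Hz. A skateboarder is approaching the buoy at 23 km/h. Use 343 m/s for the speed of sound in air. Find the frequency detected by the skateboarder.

23 km/h = 6.389 m/s.
Moving observer, stationary source: f' = f · (v + v_o)/v.
f' = 198 × (343 + 6.389)/343 = 198 × 349.39/343 ≈ 202 Hz.

202 Hz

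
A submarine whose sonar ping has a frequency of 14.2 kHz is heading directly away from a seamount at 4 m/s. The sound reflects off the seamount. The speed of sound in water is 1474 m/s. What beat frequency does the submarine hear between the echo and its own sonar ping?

77 Hz

The seamount receives the sound from a moving source: f₁ = f₀ · v/(v + v_e) = 14.2 × 1474/1478 ≈ 14.1616 kHz.
On the return leg the submarine is a moving observer: f₂ = f₁ · (v − v_e)/v = 14.1616 × 1470/1474 ≈ 14.1231 kHz.
Beat against the emitted tone (with f₀ = 14200 Hz): |f₂ − f₀| = 2v_e·f₀/(v + v_e) = 2 × 4 × 14200/1478 ≈ 77 Hz.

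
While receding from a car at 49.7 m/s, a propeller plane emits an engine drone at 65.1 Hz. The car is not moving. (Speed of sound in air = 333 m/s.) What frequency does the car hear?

56.6 Hz

Only the source moves, away from the listener, so f' = f · v/(v + v_s).
f' = 65.1 × 333/(333 + 49.7) = 65.1 × 333/382.7 ≈ 56.6 Hz.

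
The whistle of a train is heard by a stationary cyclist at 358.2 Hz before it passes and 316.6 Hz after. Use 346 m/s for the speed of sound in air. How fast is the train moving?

21.3 m/s

f₁/f₂ = (v + v_s)/(v − v_s), so v_s = v · (f₁ − f₂)/(f₁ + f₂).
v_s = 346 × (358.2 − 316.6)/(358.2 + 316.6) = 346 × 41.6/674.8 ≈ 21.3 m/s.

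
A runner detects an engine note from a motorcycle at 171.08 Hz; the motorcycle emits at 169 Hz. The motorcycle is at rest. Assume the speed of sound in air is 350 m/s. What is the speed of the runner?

4.3 m/s

f' > f, so the runner is approaching.
f' = f · (v + v_o)/v ⇒ v_o = v · |f'/f − 1|.
v_o = 350 × |171.08/169 − 1| = 350 × 0.01231 ≈ 4.3 m/s.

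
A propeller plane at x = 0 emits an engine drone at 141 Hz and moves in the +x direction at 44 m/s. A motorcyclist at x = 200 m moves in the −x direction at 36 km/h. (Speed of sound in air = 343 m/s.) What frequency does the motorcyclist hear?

36 km/h = 10 m/s.
The observer lies on the +x side, so the source is heading toward the observer and the observer is heading toward the source.
Both move, so f' = f · (v + v_o)/(v − v_s).
f' = 141 × (343 + 10)/(343 − 44) = 141 × 353/299 ≈ 166 Hz.

166 Hz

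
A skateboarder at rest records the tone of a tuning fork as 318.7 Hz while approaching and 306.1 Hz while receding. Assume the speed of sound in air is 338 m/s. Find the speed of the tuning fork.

f₁/f₂ = (v + v_s)/(v − v_s), so v_s = v · (f₁ − f₂)/(f₁ + f₂).
v_s = 338 × (318.7 − 306.1)/(318.7 + 306.1) = 338 × 12.6/624.8 ≈ 6.8 m/s.

6.8 m/s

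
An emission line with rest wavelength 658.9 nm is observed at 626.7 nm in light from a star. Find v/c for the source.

λ'/λ₀ = 0.9511 < 1 (blueshift), so the source is approaching.
λ'/λ₀ = √((1 − β)/(1 + β)) for an approaching source ⇒ β = (1 − r²)/(1 + r²) with r = λ'/λ₀.
β = (1 − 0.9046)/(1 + 0.9046) ≈ 0.050.

0.050c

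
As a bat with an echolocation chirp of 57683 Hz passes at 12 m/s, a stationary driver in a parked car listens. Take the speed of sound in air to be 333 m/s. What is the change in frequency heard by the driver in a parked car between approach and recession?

4163 Hz

Approaching: f₁ = f · v/(v − v_s) = 57683 × 333/321 ≈ 59839 Hz.
Receding: f₂ = f · v/(v + v_s) = 57683 × 333/345 ≈ 55677 Hz.
Drop: f₁ − f₂ = 2f·v·v_s/(v² − v_s²) = 2 × 57683 × 333 × 12/(333² − 12²) ≈ 4163 Hz.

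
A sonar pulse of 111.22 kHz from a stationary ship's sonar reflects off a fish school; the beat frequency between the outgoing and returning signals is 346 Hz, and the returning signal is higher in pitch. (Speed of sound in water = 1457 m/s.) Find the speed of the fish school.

Double Doppler shift off a moving reflector: f₂ = f₀ · (v + u)/(v − u) (u > 0 toward emitter).
Returning signal is higher, so f₂ = f₀ + Δf = 111220 + 346 = 111566 Hz.
Rearranging, u = v · (f₂ − f₀)/(f₂ + f₀) = 1457 × 346/222786 ≈ 2.26 m/s.
So the fish school is moving at 2.26 m/s toward the emitter.

2.26 m/s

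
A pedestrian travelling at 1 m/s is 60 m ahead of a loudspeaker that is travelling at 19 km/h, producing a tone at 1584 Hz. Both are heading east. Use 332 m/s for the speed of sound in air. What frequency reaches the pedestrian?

19 km/h = 5.278 m/s.
The pedestrian is ahead, so the loudspeaker is moving toward it while the pedestrian is moving away from the loudspeaker.
Both move, so f' = f · (v − v_o)/(v − v_s).
f' = 1584 × (332 − 1)/(332 − 5.278) = 1584 × 331/326.72 ≈ 1605 Hz.

1605 Hz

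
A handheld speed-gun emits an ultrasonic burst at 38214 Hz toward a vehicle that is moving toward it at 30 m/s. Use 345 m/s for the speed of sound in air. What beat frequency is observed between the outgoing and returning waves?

At the vehicle (a moving observer), f₁ = f₀ · (v + u)/v = 38214 × 375/345 ≈ 41537 Hz.
The reflection then acts as a moving source: f₂ = f₁ · v/(v − u) ≈ 45493 Hz.
Beat frequency: |f₂ − f₀| = 2u·f₀/(v − u) = 2 × 30 × 38214/315 ≈ 7279 Hz.

7279 Hz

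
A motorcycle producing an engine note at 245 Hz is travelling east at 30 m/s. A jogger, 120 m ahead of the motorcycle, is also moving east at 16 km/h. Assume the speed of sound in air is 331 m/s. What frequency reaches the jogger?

266 Hz

16 km/h = 4.444 m/s.
The jogger is ahead, so the motorcycle is moving toward it while the jogger is moving away from the motorcycle.
With source approaching and observer receding, f' = f · (v − v_o)/(v − v_s).
f' = 245 × (331 − 4.444)/(331 − 30) = 245 × 326.56/301 ≈ 266 Hz.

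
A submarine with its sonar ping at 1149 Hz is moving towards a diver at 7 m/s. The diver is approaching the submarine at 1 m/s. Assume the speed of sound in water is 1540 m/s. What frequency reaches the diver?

1155 Hz

Both move, so f' = f · (v + v_o)/(v − v_s).
f' = 1149 × (1540 + 1)/(1540 − 7) = 1149 × 1541/1533 ≈ 1155 Hz.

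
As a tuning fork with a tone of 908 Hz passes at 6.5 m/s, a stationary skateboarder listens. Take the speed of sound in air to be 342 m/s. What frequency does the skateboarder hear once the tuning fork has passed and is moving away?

891 Hz

Receding: f₂ = f · v/(v + v_s) = 908 × 342/348.5 ≈ 891 Hz.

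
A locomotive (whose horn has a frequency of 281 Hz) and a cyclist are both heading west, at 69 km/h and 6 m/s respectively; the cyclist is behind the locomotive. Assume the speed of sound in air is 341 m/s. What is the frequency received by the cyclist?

69 km/h = 19.17 m/s.
The cyclist is behind, so the locomotive is moving away from it while the cyclist is moving toward the locomotive.
Both move, so f' = f · (v + v_o)/(v + v_s).
f' = 281 × (341 + 6)/(341 + 19.17) = 281 × 347/360.17 ≈ 271 Hz.

271 Hz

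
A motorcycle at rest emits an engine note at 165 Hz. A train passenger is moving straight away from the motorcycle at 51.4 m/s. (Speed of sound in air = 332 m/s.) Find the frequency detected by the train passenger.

139 Hz

Moving observer, stationary source: f' = f · (v − v_o)/v.
f' = 165 × (332 − 51.4)/332 = 165 × 280.6/332 ≈ 139 Hz.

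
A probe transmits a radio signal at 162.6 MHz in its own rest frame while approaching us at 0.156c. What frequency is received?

Relativistic Doppler for frequency: f' = f₀ · √((1 + β)/(1 − β)).
f' = 162.6 × √(1.1560/0.8440) = 162.6 × 1.17033 ≈ 190.3 MHz.

190.3 MHz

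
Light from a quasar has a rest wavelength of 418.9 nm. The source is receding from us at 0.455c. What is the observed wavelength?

684.5 nm

Relativistic Doppler for wavelength: λ' = λ₀ · √((1 + β)/(1 − β)).
λ' = 418.9 × √(1.4550/0.5450) = 418.9 × 1.63393 ≈ 684.5 nm.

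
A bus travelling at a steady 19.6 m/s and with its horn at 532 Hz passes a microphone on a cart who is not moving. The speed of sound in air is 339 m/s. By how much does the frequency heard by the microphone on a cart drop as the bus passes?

61.7 Hz

Approaching: f₁ = f · v/(v − v_s) = 532 × 339/319.4 ≈ 564.6 Hz.
Receding: f₂ = f · v/(v + v_s) = 532 × 339/358.6 ≈ 502.9 Hz.
Drop: f₁ − f₂ = 2f·v·v_s/(v² − v_s²) = 2 × 532 × 339 × 19.6/(339² − 19.6²) ≈ 61.7 Hz.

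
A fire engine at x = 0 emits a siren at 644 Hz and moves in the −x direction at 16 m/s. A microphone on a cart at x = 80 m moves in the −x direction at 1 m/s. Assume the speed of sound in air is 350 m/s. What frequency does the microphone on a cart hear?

618 Hz

The observer lies on the +x side, so the source is heading away from the observer and the observer is heading toward the source.
General Doppler shift: f' = f · (v + v_o)/(v + v_s).
f' = 644 × (350 + 1)/(350 + 16) = 644 × 351/366 ≈ 618 Hz.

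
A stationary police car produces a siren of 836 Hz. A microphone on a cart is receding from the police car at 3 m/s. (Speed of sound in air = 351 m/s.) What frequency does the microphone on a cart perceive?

Only the observer moves, away from the source, so f' = f · (v − v_o)/v.
f' = 836 × (351 − 3)/351 = 836 × 348/351 ≈ 829 Hz.

829 Hz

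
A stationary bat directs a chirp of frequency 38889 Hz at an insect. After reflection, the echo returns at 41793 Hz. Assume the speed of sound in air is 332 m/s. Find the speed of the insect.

11.9 m/s

Double Doppler shift off a moving reflector: f₂ = f₀ · (v + u)/(v − u) (u > 0 toward emitter).
Rearranging, u = v · (f₂ − f₀)/(f₂ + f₀) = 332 × 2904/80682 ≈ 11.9 m/s.
So the insect is moving at 11.9 m/s toward the emitter.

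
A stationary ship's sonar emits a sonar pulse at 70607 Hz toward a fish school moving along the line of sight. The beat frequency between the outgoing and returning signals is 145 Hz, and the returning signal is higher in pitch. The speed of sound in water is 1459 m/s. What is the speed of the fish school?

1.50 m/s

Double Doppler shift off a moving reflector: f₂ = f₀ · (v + u)/(v − u) (u > 0 toward emitter).
Returning signal is higher, so f₂ = f₀ + Δf = 70607 + 145 = 70752 Hz.
Rearranging, u = v · (f₂ − f₀)/(f₂ + f₀) = 1459 × 145/141359 ≈ 1.50 m/s.
So the fish school is moving at 1.50 m/s toward the emitter.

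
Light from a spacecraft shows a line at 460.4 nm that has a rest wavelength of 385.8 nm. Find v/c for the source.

λ'/λ₀ = 1.1934 > 1 (redshift), so the source is receding.
λ'/λ₀ = √((1 + β)/(1 − β)) for a receding source ⇒ β = (r² − 1)/(r² + 1) with r = λ'/λ₀.
β = (1.4241 − 1)/(1.4241 + 1) ≈ 0.175.

0.175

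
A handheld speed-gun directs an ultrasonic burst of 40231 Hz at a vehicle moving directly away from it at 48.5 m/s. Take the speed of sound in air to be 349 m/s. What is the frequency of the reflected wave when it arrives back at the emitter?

30414 Hz

The vehicle first receives the wave as a moving observer: f₁ = f₀ · (v − u)/v = 40231 × (349 − 48.5)/349 ≈ 34640 Hz.
The reflection then acts as a moving source: f₂ = f₁ · v/(v + u) ≈ 30414 Hz.
Equivalently f₂ = f₀ · (v − u)/(v + u).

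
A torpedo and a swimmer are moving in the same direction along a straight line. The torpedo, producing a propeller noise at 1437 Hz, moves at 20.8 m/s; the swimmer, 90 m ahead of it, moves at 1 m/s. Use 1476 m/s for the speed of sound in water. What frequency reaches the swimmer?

The swimmer is ahead, so the torpedo is moving toward it while the swimmer is moving away from the torpedo.
Both move, so f' = f · (v − v_o)/(v − v_s).
f' = 1437 × (1476 − 1)/(1476 − 20.8) = 1437 × 1475/1455.2 ≈ 1457 Hz.

1457 Hz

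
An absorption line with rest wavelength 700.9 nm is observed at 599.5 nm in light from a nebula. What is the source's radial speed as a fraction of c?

λ'/λ₀ = 0.8553 < 1 (blueshift), so the source is approaching.
λ'/λ₀ = √((1 − β)/(1 + β)) for an approaching source ⇒ β = (1 − r²)/(1 + r²) with r = λ'/λ₀.
β = (1 − 0.7316)/(1 + 0.7316) ≈ 0.155.

0.155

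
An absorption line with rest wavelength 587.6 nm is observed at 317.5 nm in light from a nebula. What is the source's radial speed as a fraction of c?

0.548

λ'/λ₀ = 0.5403 < 1 (blueshift), so the source is approaching.
λ'/λ₀ = √((1 − β)/(1 + β)) for an approaching source ⇒ β = (1 − r²)/(1 + r²) with r = λ'/λ₀.
β = (1 − 0.2920)/(1 + 0.2920) ≈ 0.548.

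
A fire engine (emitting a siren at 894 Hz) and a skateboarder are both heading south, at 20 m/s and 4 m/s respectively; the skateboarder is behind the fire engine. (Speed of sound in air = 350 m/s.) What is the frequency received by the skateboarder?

The skateboarder is behind, so the fire engine is moving away from it while the skateboarder is moving toward the fire engine.
With source receding and observer approaching, f' = f · (v + v_o)/(v + v_s).
f' = 894 × (350 + 4)/(350 + 20) = 894 × 354/370 ≈ 855 Hz.

855 Hz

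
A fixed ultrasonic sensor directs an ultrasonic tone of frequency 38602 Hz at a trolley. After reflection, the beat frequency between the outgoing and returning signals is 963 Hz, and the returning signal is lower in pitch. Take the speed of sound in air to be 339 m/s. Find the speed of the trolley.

Double Doppler shift off a moving reflector: f₂ = f₀ · (v + u)/(v − u) (u > 0 toward emitter).
Returning signal is lower, so f₂ = f₀ − Δf = 38602 − 963 = 37639 Hz.
Rearranging, u = v · (f₂ − f₀)/(f₂ + f₀) = 339 × -963/76241 ≈ -4.3 m/s.
So the trolley is moving at 4.3 m/s away from the emitter.

4.3 m/s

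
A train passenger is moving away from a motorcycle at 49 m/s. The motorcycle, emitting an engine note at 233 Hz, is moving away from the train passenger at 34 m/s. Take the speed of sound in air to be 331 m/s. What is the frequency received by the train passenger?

With source receding and observer receding, f' = f · (v − v_o)/(v + v_s).
f' = 233 × (331 − 49)/(331 + 34) = 233 × 282/365 ≈ 180 Hz.

180 Hz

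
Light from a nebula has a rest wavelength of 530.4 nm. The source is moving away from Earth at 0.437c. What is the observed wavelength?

Relativistic Doppler for wavelength: λ' = λ₀ · √((1 + β)/(1 − β)).
λ' = 530.4 × √(1.4370/0.5630) = 530.4 × 1.59762 ≈ 847.4 nm.

847.4 nm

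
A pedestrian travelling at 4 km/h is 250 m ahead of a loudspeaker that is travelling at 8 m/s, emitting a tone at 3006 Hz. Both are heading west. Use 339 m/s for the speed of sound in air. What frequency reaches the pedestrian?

4 km/h = 1.111 m/s.
The pedestrian is ahead, so the loudspeaker is moving toward it while the pedestrian is moving away from the loudspeaker.
With source approaching and observer receding, f' = f · (v − v_o)/(v − v_s).
f' = 3006 × (339 − 1.111)/(339 − 8) = 3006 × 337.89/331 ≈ 3069 Hz.

3069 Hz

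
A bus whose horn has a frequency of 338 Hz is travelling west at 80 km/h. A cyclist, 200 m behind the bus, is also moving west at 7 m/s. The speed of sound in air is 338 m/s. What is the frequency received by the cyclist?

80 km/h = 22.22 m/s.
The cyclist is behind, so the bus is moving away from it while the cyclist is moving toward the bus.
Both move, so f' = f · (v + v_o)/(v + v_s).
f' = 338 × (338 + 7)/(338 + 22.22) = 338 × 345/360.22 ≈ 324 Hz.

324 Hz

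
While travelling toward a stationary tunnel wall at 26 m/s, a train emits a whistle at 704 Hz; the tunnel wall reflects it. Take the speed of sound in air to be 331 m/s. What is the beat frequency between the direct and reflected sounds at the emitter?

The tunnel wall receives the sound from a moving source: f₁ = f₀ · v/(v − v_e) = 704 × 331/305 ≈ 764.0 Hz.
On the return leg the train is a moving observer: f₂ = f₁ · (v + v_e)/v = 764.0 × 357/331 ≈ 824.0 Hz.
Beat against the emitted tone: |f₂ − f₀| = 2v_e·f₀/(v − v_e) = 2 × 26 × 704/305 ≈ 120 Hz.

120 Hz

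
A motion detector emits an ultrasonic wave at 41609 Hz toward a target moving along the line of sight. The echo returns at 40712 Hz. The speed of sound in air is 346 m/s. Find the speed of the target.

Double Doppler shift off a moving reflector: f₂ = f₀ · (v + u)/(v − u) (u > 0 toward emitter).
Rearranging, u = v · (f₂ − f₀)/(f₂ + f₀) = 346 × -897/82321 ≈ -3.8 m/s.
So the target is moving at 3.8 m/s away from the emitter.

3.8 m/s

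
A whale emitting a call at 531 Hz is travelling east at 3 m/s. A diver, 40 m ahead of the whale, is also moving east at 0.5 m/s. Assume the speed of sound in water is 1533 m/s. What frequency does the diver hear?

The diver is ahead, so the whale is moving toward it while the diver is moving away from the whale.
With source approaching and observer receding, f' = f · (v − v_o)/(v − v_s).
f' = 531 × (1533 − 0.5)/(1533 − 3) = 531 × 1532.5/1530 ≈ 532 Hz.

532 Hz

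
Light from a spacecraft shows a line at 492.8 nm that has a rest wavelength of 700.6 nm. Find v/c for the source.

0.338c

λ'/λ₀ = 0.7034 < 1 (blueshift), so the source is approaching.
λ'/λ₀ = √((1 − β)/(1 + β)) for an approaching source ⇒ β = (1 − r²)/(1 + r²) with r = λ'/λ₀.
β = (1 − 0.4948)/(1 + 0.4948) ≈ 0.338.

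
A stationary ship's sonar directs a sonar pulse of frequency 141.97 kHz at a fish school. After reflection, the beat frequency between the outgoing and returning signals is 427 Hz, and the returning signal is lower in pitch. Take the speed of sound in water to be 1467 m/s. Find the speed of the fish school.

2.21 m/s

Double Doppler shift off a moving reflector: f₂ = f₀ · (v + u)/(v − u) (u > 0 toward emitter).
Returning signal is lower, so f₂ = f₀ − Δf = 141970 − 427 = 141543 Hz.
Rearranging, u = v · (f₂ − f₀)/(f₂ + f₀) = 1467 × -427/283513 ≈ -2.21 m/s.
So the fish school is moving at 2.21 m/s away from the emitter.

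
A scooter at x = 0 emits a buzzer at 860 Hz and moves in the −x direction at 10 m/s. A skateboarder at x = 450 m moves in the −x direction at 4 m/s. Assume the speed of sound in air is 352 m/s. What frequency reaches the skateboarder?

The observer lies on the +x side, so the source is heading away from the observer and the observer is heading toward the source.
General Doppler shift: f' = f · (v + v_o)/(v + v_s).
f' = 860 × (352 + 4)/(352 + 10) = 860 × 356/362 ≈ 846 Hz.

846 Hz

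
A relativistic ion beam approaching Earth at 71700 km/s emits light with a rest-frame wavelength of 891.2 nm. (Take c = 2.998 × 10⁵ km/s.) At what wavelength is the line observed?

698.3 nm

β = v/c = 71700/299800 = 0.2392.
Relativistic Doppler for wavelength: λ' = λ₀ · √((1 − β)/(1 + β)).
λ' = 891.2 × √(0.7608/1.2392) = 891.2 × 0.78358 ≈ 698.3 nm.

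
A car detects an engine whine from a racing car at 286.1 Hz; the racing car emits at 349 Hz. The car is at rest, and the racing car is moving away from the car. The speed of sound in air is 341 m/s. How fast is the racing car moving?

f' = f · v/(v + v_s) ⇒ v_s = v · |1 − f/f'|.
v_s = 341 × |1 − 349/286.1| = 341 × 0.2199 ≈ 75 m/s.

75 m/s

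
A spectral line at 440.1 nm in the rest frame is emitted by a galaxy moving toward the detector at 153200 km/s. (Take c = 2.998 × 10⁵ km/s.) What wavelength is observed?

250.4 nm

β = v/c = 153200/299800 = 0.5110.
Relativistic Doppler for wavelength: λ' = λ₀ · √((1 − β)/(1 + β)).
λ' = 440.1 × √(0.4890/1.5110) = 440.1 × 0.56888 ≈ 250.4 nm.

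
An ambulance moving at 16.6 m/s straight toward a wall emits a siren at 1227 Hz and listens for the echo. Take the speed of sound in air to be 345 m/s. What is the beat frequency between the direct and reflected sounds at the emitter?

124 Hz

The wall receives the sound from a moving source: f₁ = f₀ · v/(v − v_e) = 1227 × 345/328.4 ≈ 1289.0 Hz.
On the return leg the ambulance is a moving observer: f₂ = f₁ · (v + v_e)/v = 1289.0 × 361.6/345 ≈ 1351.0 Hz.
Beat against the emitted tone: |f₂ − f₀| = 2v_e·f₀/(v − v_e) = 2 × 16.6 × 1227/328.4 ≈ 124 Hz.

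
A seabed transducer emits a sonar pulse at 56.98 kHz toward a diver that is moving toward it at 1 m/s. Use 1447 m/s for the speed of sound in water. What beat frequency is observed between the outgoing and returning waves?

The diver first receives the wave as a moving observer: f₁ = f₀ · (v + u)/v = 56.98 × (1447 + 1)/1447 ≈ 57.0194 kHz.
The reflection then acts as a moving source: f₂ = f₁ · v/(v − u) ≈ 57.0588 kHz.
Equivalently f₂ = f₀ · (v + u)/(v − u).
Beat frequency (with f₀ = 56980 Hz): |f₂ − f₀| = 2u·f₀/(v − u) = 2 × 1 × 56980/1446 ≈ 79 Hz.

79 Hz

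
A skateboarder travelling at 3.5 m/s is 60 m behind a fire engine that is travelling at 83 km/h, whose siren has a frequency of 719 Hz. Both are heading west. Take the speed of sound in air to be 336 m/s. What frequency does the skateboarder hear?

83 km/h = 23.06 m/s.
The skateboarder is behind, so the fire engine is moving away from it while the skateboarder is moving toward the fire engine.
General Doppler shift: f' = f · (v + v_o)/(v + v_s).
f' = 719 × (336 + 3.5)/(336 + 23.06) = 719 × 339.5/359.06 ≈ 680 Hz.

680 Hz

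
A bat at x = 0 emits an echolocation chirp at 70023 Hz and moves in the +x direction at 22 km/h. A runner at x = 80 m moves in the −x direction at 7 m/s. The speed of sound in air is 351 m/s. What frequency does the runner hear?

72685 Hz

22 km/h = 6.111 m/s.
The observer lies on the +x side, so the source is heading toward the observer and the observer is heading toward the source.
General Doppler shift: f' = f · (v + v_o)/(v − v_s).
f' = 70023 × (351 + 7)/(351 − 6.111) = 70023 × 358/344.89 ≈ 72685 Hz.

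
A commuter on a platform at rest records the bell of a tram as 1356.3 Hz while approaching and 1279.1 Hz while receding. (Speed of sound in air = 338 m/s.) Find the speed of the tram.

9.9 m/s

f₁/f₂ = (v + v_s)/(v − v_s), so v_s = v · (f₁ − f₂)/(f₁ + f₂).
v_s = 338 × (1356.3 − 1279.1)/(1356.3 + 1279.1) = 338 × 77.2/2635.4 ≈ 9.9 m/s.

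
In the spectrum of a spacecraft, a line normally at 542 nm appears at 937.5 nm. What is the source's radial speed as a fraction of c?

0.499c

λ'/λ₀ = 1.7297 > 1 (redshift), so the source is receding.
λ'/λ₀ = √((1 + β)/(1 − β)) for a receding source ⇒ β = (r² − 1)/(r² + 1) with r = λ'/λ₀.
β = (2.9919 − 1)/(2.9919 + 1) ≈ 0.499.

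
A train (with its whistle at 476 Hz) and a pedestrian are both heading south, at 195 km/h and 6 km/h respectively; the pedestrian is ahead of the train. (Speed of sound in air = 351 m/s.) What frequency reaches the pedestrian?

560 Hz

195 km/h = 54.17 m/s; 6 km/h = 1.667 m/s.
The pedestrian is ahead, so the train is moving toward it while the pedestrian is moving away from the train.
General Doppler shift: f' = f · (v − v_o)/(v − v_s).
f' = 476 × (351 − 1.667)/(351 − 54.17) = 476 × 349.33/296.83 ≈ 560 Hz.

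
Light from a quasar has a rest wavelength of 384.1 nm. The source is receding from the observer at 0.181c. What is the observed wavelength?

461.2 nm

Relativistic Doppler for wavelength: λ' = λ₀ · √((1 + β)/(1 − β)).
λ' = 384.1 × √(1.1810/0.8190) = 384.1 × 1.20083 ≈ 461.2 nm.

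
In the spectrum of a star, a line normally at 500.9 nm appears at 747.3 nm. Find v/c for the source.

0.380c

λ'/λ₀ = 1.4919 > 1 (redshift), so the source is receding.
λ'/λ₀ = √((1 + β)/(1 − β)) for a receding source ⇒ β = (r² − 1)/(r² + 1) with r = λ'/λ₀.
β = (2.2258 − 1)/(2.2258 + 1) ≈ 0.380.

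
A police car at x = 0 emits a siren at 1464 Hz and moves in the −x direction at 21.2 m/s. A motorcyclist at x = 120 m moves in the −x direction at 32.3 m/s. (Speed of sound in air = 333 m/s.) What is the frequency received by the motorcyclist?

1510 Hz

The observer lies on the +x side, so the source is heading away from the observer and the observer is heading toward the source.
General Doppler shift: f' = f · (v + v_o)/(v + v_s).
f' = 1464 × (333 + 32.3)/(333 + 21.2) = 1464 × 365.3/354.2 ≈ 1510 Hz.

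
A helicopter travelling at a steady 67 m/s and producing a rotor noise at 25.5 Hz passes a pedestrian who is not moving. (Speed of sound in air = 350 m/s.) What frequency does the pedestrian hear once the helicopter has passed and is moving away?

Receding: f₂ = f · v/(v + v_s) = 25.5 × 350/417 ≈ 21.4 Hz.

21.4 Hz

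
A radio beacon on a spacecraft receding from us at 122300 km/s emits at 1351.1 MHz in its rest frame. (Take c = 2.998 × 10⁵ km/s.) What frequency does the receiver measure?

876.2 MHz

β = v/c = 122300/299800 = 0.4079.
Relativistic Doppler for frequency: f' = f₀ · √((1 − β)/(1 + β)).
f' = 1351.1 × √(0.5921/1.4079) = 1351.1 × 0.64847 ≈ 876.2 MHz.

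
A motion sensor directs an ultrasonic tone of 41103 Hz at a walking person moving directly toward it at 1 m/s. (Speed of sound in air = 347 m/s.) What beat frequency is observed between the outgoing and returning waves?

At the walking person (a moving observer), f₁ = f₀ · (v + u)/v = 41103 × 348/347 ≈ 41221 Hz.
On reflection it acts as a source moving toward the stationary detector: f₂ = f₁ · v/(v − u) = 41221 × 347/346 ≈ 41341 Hz.
Beat frequency: |f₂ − f₀| = 2u·f₀/(v − u) = 2 × 1 × 41103/346 ≈ 238 Hz.

238 Hz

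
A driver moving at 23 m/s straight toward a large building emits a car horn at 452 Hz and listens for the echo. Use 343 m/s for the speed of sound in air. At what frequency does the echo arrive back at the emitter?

517 Hz

The large building receives the sound from a moving source: f₁ = f₀ · v/(v − v_e) = 452 × 343/320 ≈ 484 Hz.
On the return leg the driver is a moving observer: f₂ = f₁ · (v + v_e)/v = 484 × 366/343 ≈ 517 Hz.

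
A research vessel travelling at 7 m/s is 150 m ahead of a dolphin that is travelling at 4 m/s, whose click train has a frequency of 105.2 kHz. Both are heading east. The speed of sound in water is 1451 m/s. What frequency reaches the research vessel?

The research vessel is ahead, so the dolphin is moving toward it while the research vessel is moving away from the dolphin.
Both move, so f' = f · (v − v_o)/(v − v_s).
f' = 105.2 × (1451 − 7)/(1451 − 4) = 105.2 × 1444/1447 ≈ 105.0 kHz.

105.0 kHz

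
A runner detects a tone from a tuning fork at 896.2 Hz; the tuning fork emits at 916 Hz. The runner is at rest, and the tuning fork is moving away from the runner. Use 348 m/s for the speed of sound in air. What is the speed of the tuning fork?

7.7 m/s

f' = f · v/(v + v_s) ⇒ v_s = v · |1 − f/f'|.
v_s = 348 × |1 − 916/896.2| = 348 × 0.02209 ≈ 7.7 m/s.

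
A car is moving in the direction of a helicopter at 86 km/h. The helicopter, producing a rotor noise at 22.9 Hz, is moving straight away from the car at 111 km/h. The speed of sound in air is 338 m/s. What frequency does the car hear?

22.5 Hz

111 km/h = 30.83 m/s; 86 km/h = 23.89 m/s.
General Doppler shift: f' = f · (v + v_o)/(v + v_s).
f' = 22.9 × (338 + 23.89)/(338 + 30.83) = 22.9 × 361.89/368.83 ≈ 22.5 Hz.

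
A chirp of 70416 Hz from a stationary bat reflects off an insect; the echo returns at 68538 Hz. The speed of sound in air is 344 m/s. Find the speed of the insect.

4.6 m/s

Double Doppler shift off a moving reflector: f₂ = f₀ · (v + u)/(v − u) (u > 0 toward emitter).
Rearranging, u = v · (f₂ − f₀)/(f₂ + f₀) = 344 × -1878/138954 ≈ -4.6 m/s.
So the insect is moving at 4.6 m/s away from the emitter.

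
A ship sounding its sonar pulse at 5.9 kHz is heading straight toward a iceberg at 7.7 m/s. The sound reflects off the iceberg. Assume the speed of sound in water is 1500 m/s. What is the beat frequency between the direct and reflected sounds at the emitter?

61 Hz

The iceberg receives the sound from a moving source: f₁ = f₀ · v/(v − v_e) = 5.9 × 1500/1492.3 ≈ 5.9304 kHz.
On the return leg the ship is a moving observer: f₂ = f₁ · (v + v_e)/v = 5.9304 × 1507.7/1500 ≈ 5.9609 kHz.
Equivalently f₂ = f₀ · (v + v_e)/(v − v_e).
Beat against the emitted tone (with f₀ = 5900 Hz): |f₂ − f₀| = 2v_e·f₀/(v − v_e) = 2 × 7.7 × 5900/1492.3 ≈ 61 Hz.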